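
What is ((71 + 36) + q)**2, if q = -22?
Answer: 7225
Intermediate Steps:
((71 + 36) + q)**2 = ((71 + 36) - 22)**2 = (107 - 22)**2 = 85**2 = 7225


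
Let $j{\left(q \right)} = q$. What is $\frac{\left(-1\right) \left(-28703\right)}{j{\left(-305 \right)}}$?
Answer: $- \frac{28703}{305} \approx -94.108$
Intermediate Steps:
$\frac{\left(-1\right) \left(-28703\right)}{j{\left(-305 \right)}} = \frac{\left(-1\right) \left(-28703\right)}{-305} = 28703 \left(- \frac{1}{305}\right) = - \frac{28703}{305}$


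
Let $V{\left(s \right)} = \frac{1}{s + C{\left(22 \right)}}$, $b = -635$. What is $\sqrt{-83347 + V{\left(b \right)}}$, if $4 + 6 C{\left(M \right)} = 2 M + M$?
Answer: $\frac{i \sqrt{292704334594}}{1874} \approx 288.7 i$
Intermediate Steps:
$C{\left(M \right)} = - \frac{2}{3} + \frac{M}{2}$ ($C{\left(M \right)} = - \frac{2}{3} + \frac{2 M + M}{6} = - \frac{2}{3} + \frac{3 M}{6} = - \frac{2}{3} + \frac{M}{2}$)
$V{\left(s \right)} = \frac{1}{\frac{31}{3} + s}$ ($V{\left(s \right)} = \frac{1}{s + \left(- \frac{2}{3} + \frac{1}{2} \cdot 22\right)} = \frac{1}{s + \left(- \frac{2}{3} + 11\right)} = \frac{1}{s + \frac{31}{3}} = \frac{1}{\frac{31}{3} + s}$)
$\sqrt{-83347 + V{\left(b \right)}} = \sqrt{-83347 + \frac{3}{31 + 3 \left(-635\right)}} = \sqrt{-83347 + \frac{3}{31 - 1905}} = \sqrt{-83347 + \frac{3}{-1874}} = \sqrt{-83347 + 3 \left(- \frac{1}{1874}\right)} = \sqrt{-83347 - \frac{3}{1874}} = \sqrt{- \frac{156192281}{1874}} = \frac{i \sqrt{292704334594}}{1874}$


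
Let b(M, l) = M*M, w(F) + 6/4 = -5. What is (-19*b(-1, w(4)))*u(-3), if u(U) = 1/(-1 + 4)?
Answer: -19/3 ≈ -6.3333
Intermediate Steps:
w(F) = -13/2 (w(F) = -3/2 - 5 = -13/2)
b(M, l) = M²
u(U) = ⅓ (u(U) = 1/3 = ⅓)
(-19*b(-1, w(4)))*u(-3) = -19*(-1)²*(⅓) = -19*1*(⅓) = -19*⅓ = -19/3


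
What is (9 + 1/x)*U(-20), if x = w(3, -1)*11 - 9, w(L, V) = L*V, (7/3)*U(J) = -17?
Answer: -6409/98 ≈ -65.398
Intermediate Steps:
U(J) = -51/7 (U(J) = (3/7)*(-17) = -51/7)
x = -42 (x = (3*(-1))*11 - 9 = -3*11 - 9 = -33 - 9 = -42)
(9 + 1/x)*U(-20) = (9 + 1/(-42))*(-51/7) = (9 - 1/42)*(-51/7) = (377/42)*(-51/7) = -6409/98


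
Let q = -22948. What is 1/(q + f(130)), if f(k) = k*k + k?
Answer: -1/5918 ≈ -0.00016898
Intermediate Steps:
f(k) = k + k**2 (f(k) = k**2 + k = k + k**2)
1/(q + f(130)) = 1/(-22948 + 130*(1 + 130)) = 1/(-22948 + 130*131) = 1/(-22948 + 17030) = 1/(-5918) = -1/5918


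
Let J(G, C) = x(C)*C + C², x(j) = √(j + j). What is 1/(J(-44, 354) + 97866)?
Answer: 4133/920768174 - 59*√177/4143456783 ≈ 4.2992e-6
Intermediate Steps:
x(j) = √2*√j (x(j) = √(2*j) = √2*√j)
J(G, C) = C² + √2*C^(3/2) (J(G, C) = (√2*√C)*C + C² = √2*C^(3/2) + C² = C² + √2*C^(3/2))
1/(J(-44, 354) + 97866) = 1/(354*(354 + √2*√354) + 97866) = 1/(354*(354 + 2*√177) + 97866) = 1/((125316 + 708*√177) + 97866) = 1/(223182 + 708*√177)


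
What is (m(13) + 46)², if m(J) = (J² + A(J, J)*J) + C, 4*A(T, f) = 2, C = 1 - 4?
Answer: 190969/4 ≈ 47742.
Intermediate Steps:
C = -3
A(T, f) = ½ (A(T, f) = (¼)*2 = ½)
m(J) = -3 + J² + J/2 (m(J) = (J² + J/2) - 3 = -3 + J² + J/2)
(m(13) + 46)² = ((-3 + 13² + (½)*13) + 46)² = ((-3 + 169 + 13/2) + 46)² = (345/2 + 46)² = (437/2)² = 190969/4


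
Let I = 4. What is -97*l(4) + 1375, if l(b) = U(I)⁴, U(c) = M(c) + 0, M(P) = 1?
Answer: 1278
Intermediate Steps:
U(c) = 1 (U(c) = 1 + 0 = 1)
l(b) = 1 (l(b) = 1⁴ = 1)
-97*l(4) + 1375 = -97*1 + 1375 = -97 + 1375 = 1278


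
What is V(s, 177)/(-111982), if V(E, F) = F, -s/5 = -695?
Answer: -3/1898 ≈ -0.0015806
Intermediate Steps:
s = 3475 (s = -5*(-695) = 3475)
V(s, 177)/(-111982) = 177/(-111982) = 177*(-1/111982) = -3/1898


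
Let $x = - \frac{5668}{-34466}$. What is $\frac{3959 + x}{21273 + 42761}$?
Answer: $\frac{68228281}{1103497922} \approx 0.061829$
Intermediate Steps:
$x = \frac{2834}{17233}$ ($x = \left(-5668\right) \left(- \frac{1}{34466}\right) = \frac{2834}{17233} \approx 0.16445$)
$\frac{3959 + x}{21273 + 42761} = \frac{3959 + \frac{2834}{17233}}{21273 + 42761} = \frac{68228281}{17233 \cdot 64034} = \frac{68228281}{17233} \cdot \frac{1}{64034} = \frac{68228281}{1103497922}$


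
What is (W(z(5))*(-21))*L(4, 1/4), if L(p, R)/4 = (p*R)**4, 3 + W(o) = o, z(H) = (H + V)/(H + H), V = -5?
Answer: 252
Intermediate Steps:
z(H) = (-5 + H)/(2*H) (z(H) = (H - 5)/(H + H) = (-5 + H)/((2*H)) = (-5 + H)*(1/(2*H)) = (-5 + H)/(2*H))
W(o) = -3 + o
L(p, R) = 4*R**4*p**4 (L(p, R) = 4*(p*R)**4 = 4*(R*p)**4 = 4*(R**4*p**4) = 4*R**4*p**4)
(W(z(5))*(-21))*L(4, 1/4) = ((-3 + (1/2)*(-5 + 5)/5)*(-21))*(4*(1/4)**4*4**4) = ((-3 + (1/2)*(1/5)*0)*(-21))*(4*(1/4)**4*256) = ((-3 + 0)*(-21))*(4*(1/256)*256) = -3*(-21)*4 = 63*4 = 252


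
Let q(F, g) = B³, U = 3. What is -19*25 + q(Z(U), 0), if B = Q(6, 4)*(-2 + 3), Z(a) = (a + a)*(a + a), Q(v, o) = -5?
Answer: -600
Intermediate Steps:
Z(a) = 4*a² (Z(a) = (2*a)*(2*a) = 4*a²)
B = -5 (B = -5*(-2 + 3) = -5*1 = -5)
q(F, g) = -125 (q(F, g) = (-5)³ = -125)
-19*25 + q(Z(U), 0) = -19*25 - 125 = -475 - 125 = -600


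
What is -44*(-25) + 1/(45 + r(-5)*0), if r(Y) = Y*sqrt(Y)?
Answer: 49501/45 ≈ 1100.0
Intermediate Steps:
r(Y) = Y**(3/2)
-44*(-25) + 1/(45 + r(-5)*0) = -44*(-25) + 1/(45 + (-5)**(3/2)*0) = 1100 + 1/(45 - 5*I*sqrt(5)*0) = 1100 + 1/(45 + 0) = 1100 + 1/45 = 49501/45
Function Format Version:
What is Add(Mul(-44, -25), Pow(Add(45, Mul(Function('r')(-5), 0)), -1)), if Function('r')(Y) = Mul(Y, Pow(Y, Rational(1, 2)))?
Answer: Rational(49501, 45) ≈ 1100.0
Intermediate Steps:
Function('r')(Y) = Pow(Y, Rational(3, 2))
Add(Mul(-44, -25), Pow(Add(45, Mul(Function('r')(-5), 0)), -1)) = Add(Mul(-44, -25), Pow(Add(45, Mul(Pow(-5, Rational(3, 2)), 0)), -1)) = Add(1100, Pow(Add(45, Mul(Mul(-5, I, Pow(5, Rational(1, 2))), 0)), -1)) = Add(1100, Pow(Add(45, 0), -1)) = Add(1100, Pow(45, -1)) = Add(1100, Rational(1, 45)) = Rational(49501, 45)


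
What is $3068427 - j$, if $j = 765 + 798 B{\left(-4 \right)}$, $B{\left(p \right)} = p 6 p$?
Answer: $2991054$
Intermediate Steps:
$B{\left(p \right)} = 6 p^{2}$ ($B{\left(p \right)} = 6 p p = 6 p^{2}$)
$j = 77373$ ($j = 765 + 798 \cdot 6 \left(-4\right)^{2} = 765 + 798 \cdot 6 \cdot 16 = 765 + 798 \cdot 96 = 765 + 76608 = 77373$)
$3068427 - j = 3068427 - 77373 = 2991054$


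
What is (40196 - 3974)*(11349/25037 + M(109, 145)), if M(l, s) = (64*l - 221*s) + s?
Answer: -22602920610258/25037 ≈ -9.0278e+8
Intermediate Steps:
M(l, s) = -220*s + 64*l (M(l, s) = (-221*s + 64*l) + s = -220*s + 64*l)
(40196 - 3974)*(11349/25037 + M(109, 145)) = (40196 - 3974)*(11349/25037 + (-220*145 + 64*109)) = 36222*(11349*(1/25037) + (-31900 + 6976)) = 36222*(11349/25037 - 24924) = 36222*(-624010839/25037) = -22602920610258/25037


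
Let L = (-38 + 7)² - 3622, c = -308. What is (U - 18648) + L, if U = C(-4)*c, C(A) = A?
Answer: -20077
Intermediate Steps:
L = -2661 (L = (-31)² - 3622 = 961 - 3622 = -2661)
U = 1232 (U = -4*(-308) = 1232)
(U - 18648) + L = (1232 - 18648) - 2661 = -17416 - 2661 = -20077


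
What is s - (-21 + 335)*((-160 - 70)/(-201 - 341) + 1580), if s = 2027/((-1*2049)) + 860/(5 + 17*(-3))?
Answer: -6338108562271/12771417 ≈ -4.9627e+5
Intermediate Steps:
s = -927691/47127 (s = 2027/(-2049) + 860/(5 - 51) = 2027*(-1/2049) + 860/(-46) = -2027/2049 + 860*(-1/46) = -2027/2049 - 430/23 = -927691/47127 ≈ -19.685)
s - (-21 + 335)*((-160 - 70)/(-201 - 341) + 1580) = -927691/47127 - (-21 + 335)*((-160 - 70)/(-201 - 341) + 1580) = -927691/47127 - 314*(-230/(-542) + 1580) = -927691/47127 - 314*(-230*(-1/542) + 1580) = -927691/47127 - 314*(115/271 + 1580) = -927691/47127 - 314*428295/271 = -927691/47127 - 1*134484630/271 = -927691/47127 - 134484630/271 = -6338108562271/12771417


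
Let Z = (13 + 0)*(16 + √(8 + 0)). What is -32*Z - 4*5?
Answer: -6676 - 832*√2 ≈ -7852.6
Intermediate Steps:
Z = 208 + 26*√2 (Z = 13*(16 + √8) = 13*(16 + 2*√2) = 208 + 26*√2 ≈ 244.77)
-32*Z - 4*5 = -32*(208 + 26*√2) - 4*5 = (-6656 - 832*√2) - 20 = -6676 - 832*√2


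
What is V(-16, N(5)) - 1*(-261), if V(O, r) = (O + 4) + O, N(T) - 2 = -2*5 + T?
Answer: 233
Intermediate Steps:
N(T) = -8 + T (N(T) = 2 + (-2*5 + T) = 2 + (-10 + T) = -8 + T)
V(O, r) = 4 + 2*O (V(O, r) = (4 + O) + O = 4 + 2*O)
V(-16, N(5)) - 1*(-261) = (4 + 2*(-16)) - 1*(-261) = (4 - 32) + 261 = -28 + 261 = 233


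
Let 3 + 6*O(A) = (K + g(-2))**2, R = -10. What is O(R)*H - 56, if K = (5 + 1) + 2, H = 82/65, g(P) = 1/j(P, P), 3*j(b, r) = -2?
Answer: -37243/780 ≈ -47.747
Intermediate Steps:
j(b, r) = -2/3 (j(b, r) = (1/3)*(-2) = -2/3)
g(P) = -3/2 (g(P) = 1/(-2/3) = -3/2)
H = 82/65 (H = 82*(1/65) = 82/65 ≈ 1.2615)
K = 8 (K = 6 + 2 = 8)
O(A) = 157/24 (O(A) = -1/2 + (8 - 3/2)**2/6 = -1/2 + (13/2)**2/6 = -1/2 + (1/6)*(169/4) = -1/2 + 169/24 = 157/24)
O(R)*H - 56 = (157/24)*(82/65) - 56 = 6437/780 - 56 = -37243/780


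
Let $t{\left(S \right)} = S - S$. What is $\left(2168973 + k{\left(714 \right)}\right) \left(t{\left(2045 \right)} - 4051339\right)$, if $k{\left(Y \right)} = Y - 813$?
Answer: $-8786843822286$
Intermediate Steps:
$t{\left(S \right)} = 0$
$k{\left(Y \right)} = -813 + Y$
$\left(2168973 + k{\left(714 \right)}\right) \left(t{\left(2045 \right)} - 4051339\right) = \left(2168973 + \left(-813 + 714\right)\right) \left(0 - 4051339\right) = \left(2168973 - 99\right) \left(-4051339\right) = 2168874 \left(-4051339\right) = -8786843822286$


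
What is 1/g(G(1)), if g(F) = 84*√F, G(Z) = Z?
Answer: 1/84 ≈ 0.011905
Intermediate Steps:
1/g(G(1)) = 1/(84*√1) = 1/(84*1) = 1/84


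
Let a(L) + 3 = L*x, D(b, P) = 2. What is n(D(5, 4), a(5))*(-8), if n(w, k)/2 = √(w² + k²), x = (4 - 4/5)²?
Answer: -16*√58181/5 ≈ -771.86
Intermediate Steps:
x = 256/25 (x = (4 - 4*⅕)² = (4 - ⅘)² = (16/5)² = 256/25 ≈ 10.240)
a(L) = -3 + 256*L/25 (a(L) = -3 + L*(256/25) = -3 + 256*L/25)
n(w, k) = 2*√(k² + w²) (n(w, k) = 2*√(w² + k²) = 2*√(k² + w²))
n(D(5, 4), a(5))*(-8) = (2*√((-3 + (256/25)*5)² + 2²))*(-8) = (2*√((-3 + 256/5)² + 4))*(-8) = (2*√((241/5)² + 4))*(-8) = (2*√(58081/25 + 4))*(-8) = (2*√(58181/25))*(-8) = (2*(√58181/5))*(-8) = (2*√58181/5)*(-8) = -16*√58181/5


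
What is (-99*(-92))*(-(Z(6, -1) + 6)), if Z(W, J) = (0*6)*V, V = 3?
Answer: -54648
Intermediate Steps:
Z(W, J) = 0 (Z(W, J) = (0*6)*3 = 0*3 = 0)
(-99*(-92))*(-(Z(6, -1) + 6)) = (-99*(-92))*(-(0 + 6)) = 9108*(-1*6) = 9108*(-6) = -54648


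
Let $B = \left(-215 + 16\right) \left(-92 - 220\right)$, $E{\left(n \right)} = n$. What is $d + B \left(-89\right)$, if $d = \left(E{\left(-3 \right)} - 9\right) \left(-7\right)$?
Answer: $-5525748$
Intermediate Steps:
$B = 62088$ ($B = \left(-199\right) \left(-312\right) = 62088$)
$d = 84$ ($d = \left(-3 - 9\right) \left(-7\right) = \left(-12\right) \left(-7\right) = 84$)
$d + B \left(-89\right) = 84 + 62088 \left(-89\right) = 84 - 5525832 = -5525748$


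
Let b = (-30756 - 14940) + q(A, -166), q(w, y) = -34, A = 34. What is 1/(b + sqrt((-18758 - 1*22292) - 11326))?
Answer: -22865/1045642638 - I*sqrt(13094)/1045642638 ≈ -2.1867e-5 - 1.0943e-7*I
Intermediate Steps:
b = -45730 (b = (-30756 - 14940) - 34 = -45696 - 34 = -45730)
1/(b + sqrt((-18758 - 1*22292) - 11326)) = 1/(-45730 + sqrt((-18758 - 1*22292) - 11326)) = 1/(-45730 + sqrt((-18758 - 22292) - 11326)) = 1/(-45730 + sqrt(-41050 - 11326)) = 1/(-45730 + sqrt(-52376)) = 1/(-45730 + 2*I*sqrt(13094))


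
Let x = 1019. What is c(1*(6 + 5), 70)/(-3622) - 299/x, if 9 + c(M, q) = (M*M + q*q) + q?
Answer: -3130768/1845409 ≈ -1.6965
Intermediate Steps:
c(M, q) = -9 + q + M**2 + q**2 (c(M, q) = -9 + ((M*M + q*q) + q) = -9 + ((M**2 + q**2) + q) = -9 + (q + M**2 + q**2) = -9 + q + M**2 + q**2)
c(1*(6 + 5), 70)/(-3622) - 299/x = (-9 + 70 + (1*(6 + 5))**2 + 70**2)/(-3622) - 299/1019 = (-9 + 70 + (1*11)**2 + 4900)*(-1/3622) - 299*1/1019 = (-9 + 70 + 11**2 + 4900)*(-1/3622) - 299/1019 = (-9 + 70 + 121 + 4900)*(-1/3622) - 299/1019 = 5082*(-1/3622) - 299/1019 = -2541/1811 - 299/1019 = -3130768/1845409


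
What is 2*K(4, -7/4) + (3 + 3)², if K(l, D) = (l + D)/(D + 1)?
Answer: 30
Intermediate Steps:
K(l, D) = (D + l)/(1 + D)
2*K(4, -7/4) + (3 + 3)² = 2*((-7/4 + 4)/(1 - 7/4)) + (3 + 3)² = 2*((-7*¼ + 4)/(1 - 7*¼)) + 6² = 2*((-7/4 + 4)/(1 - 7/4)) + 36 = 2*((9/4)/(-¾)) + 36 = 2*(-4/3*9/4) + 36 = 2*(-3) + 36 = -6 + 36 = 30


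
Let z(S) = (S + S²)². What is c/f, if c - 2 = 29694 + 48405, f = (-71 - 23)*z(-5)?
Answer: -78101/37600 ≈ -2.0772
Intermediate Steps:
f = -37600 (f = (-71 - 23)*((-5)²*(1 - 5)²) = -2350*(-4)² = -2350*16 = -94*400 = -37600)
c = 78101 (c = 2 + (29694 + 48405) = 2 + 78099 = 78101)
c/f = 78101/(-37600) = 78101*(-1/37600) = -78101/37600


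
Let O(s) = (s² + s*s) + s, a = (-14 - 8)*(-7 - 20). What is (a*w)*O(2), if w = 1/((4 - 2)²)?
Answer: 1485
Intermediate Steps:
a = 594 (a = -22*(-27) = 594)
O(s) = s + 2*s² (O(s) = (s² + s²) + s = 2*s² + s = s + 2*s²)
w = ¼ (w = 1/(2²) = 1/4 = ¼ ≈ 0.25000)
(a*w)*O(2) = (594*(¼))*(2*(1 + 2*2)) = 297*(2*(1 + 4))/2 = 297*(2*5)/2 = (297/2)*10 = 1485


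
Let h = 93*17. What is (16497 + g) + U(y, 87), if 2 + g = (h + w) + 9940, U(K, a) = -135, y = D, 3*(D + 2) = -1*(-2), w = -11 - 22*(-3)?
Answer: 27936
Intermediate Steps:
h = 1581
w = 55 (w = -11 + 66 = 55)
D = -4/3 (D = -2 + (-1*(-2))/3 = -2 + (⅓)*2 = -2 + ⅔ = -4/3 ≈ -1.3333)
y = -4/3 ≈ -1.3333
g = 11574 (g = -2 + ((1581 + 55) + 9940) = -2 + (1636 + 9940) = -2 + 11576 = 11574)
(16497 + g) + U(y, 87) = (16497 + 11574) - 135 = 28071 - 135 = 27936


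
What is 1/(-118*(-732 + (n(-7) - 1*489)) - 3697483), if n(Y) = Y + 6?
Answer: -1/3553287 ≈ -2.8143e-7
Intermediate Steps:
n(Y) = 6 + Y
1/(-118*(-732 + (n(-7) - 1*489)) - 3697483) = 1/(-118*(-732 + ((6 - 7) - 1*489)) - 3697483) = 1/(-118*(-732 + (-1 - 489)) - 3697483) = 1/(-118*(-732 - 490) - 3697483) = 1/(-118*(-1222) - 3697483) = 1/(144196 - 3697483) = 1/(-3553287) = -1/3553287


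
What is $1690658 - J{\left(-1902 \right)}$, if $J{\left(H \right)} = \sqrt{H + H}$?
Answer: $1690658 - 2 i \sqrt{951} \approx 1.6907 \cdot 10^{6} - 61.677 i$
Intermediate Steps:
$J{\left(H \right)} = \sqrt{2} \sqrt{H}$ ($J{\left(H \right)} = \sqrt{2 H} = \sqrt{2} \sqrt{H}$)
$1690658 - J{\left(-1902 \right)} = 1690658 - \sqrt{2} \sqrt{-1902} = 1690658 - \sqrt{2} i \sqrt{1902} = 1690658 - 2 i \sqrt{951}$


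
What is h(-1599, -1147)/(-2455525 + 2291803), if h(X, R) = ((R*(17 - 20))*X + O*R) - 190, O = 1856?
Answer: 2543727/54574 ≈ 46.611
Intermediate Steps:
h(X, R) = -190 + 1856*R - 3*R*X (h(X, R) = ((R*(17 - 20))*X + 1856*R) - 190 = ((R*(-3))*X + 1856*R) - 190 = ((-3*R)*X + 1856*R) - 190 = (-3*R*X + 1856*R) - 190 = (1856*R - 3*R*X) - 190 = -190 + 1856*R - 3*R*X)
h(-1599, -1147)/(-2455525 + 2291803) = (-190 + 1856*(-1147) - 3*(-1147)*(-1599))/(-2455525 + 2291803) = (-190 - 2128832 - 5502159)/(-163722) = -7631181*(-1/163722) = 2543727/54574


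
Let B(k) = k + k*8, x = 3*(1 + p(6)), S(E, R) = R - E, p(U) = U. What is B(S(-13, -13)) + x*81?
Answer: 1701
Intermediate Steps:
x = 21 (x = 3*(1 + 6) = 3*7 = 21)
B(k) = 9*k (B(k) = k + 8*k = 9*k)
B(S(-13, -13)) + x*81 = 9*(-13 - 1*(-13)) + 21*81 = 9*(-13 + 13) + 1701 = 9*0 + 1701 = 0 + 1701 = 1701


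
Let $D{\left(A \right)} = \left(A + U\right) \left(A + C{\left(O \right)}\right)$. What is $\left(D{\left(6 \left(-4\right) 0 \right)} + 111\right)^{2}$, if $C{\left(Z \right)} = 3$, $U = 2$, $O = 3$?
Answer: $13689$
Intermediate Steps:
$D{\left(A \right)} = \left(2 + A\right) \left(3 + A\right)$ ($D{\left(A \right)} = \left(A + 2\right) \left(A + 3\right) = \left(2 + A\right) \left(3 + A\right)$)
$\left(D{\left(6 \left(-4\right) 0 \right)} + 111\right)^{2} = \left(\left(6 + \left(6 \left(-4\right) 0\right)^{2} + 5 \cdot 6 \left(-4\right) 0\right) + 111\right)^{2} = \left(\left(6 + \left(\left(-24\right) 0\right)^{2} + 5 \left(\left(-24\right) 0\right)\right) + 111\right)^{2} = \left(\left(6 + 0^{2} + 5 \cdot 0\right) + 111\right)^{2} = \left(\left(6 + 0 + 0\right) + 111\right)^{2} = \left(6 + 111\right)^{2} = 117^{2} = 13689$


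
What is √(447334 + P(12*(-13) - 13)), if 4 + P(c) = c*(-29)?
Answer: √452231 ≈ 672.48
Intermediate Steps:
P(c) = -4 - 29*c (P(c) = -4 + c*(-29) = -4 - 29*c)
√(447334 + P(12*(-13) - 13)) = √(447334 + (-4 - 29*(12*(-13) - 13))) = √(447334 + (-4 - 29*(-156 - 13))) = √(447334 + (-4 - 29*(-169))) = √(447334 + (-4 + 4901)) = √(447334 + 4897) = √452231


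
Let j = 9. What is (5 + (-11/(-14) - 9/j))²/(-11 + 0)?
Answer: -4489/2156 ≈ -2.0821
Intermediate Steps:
(5 + (-11/(-14) - 9/j))²/(-11 + 0) = (5 + (-11/(-14) - 9/9))²/(-11 + 0) = (5 + (-11*(-1/14) - 9*⅑))²/(-11) = (5 + (11/14 - 1))²*(-1/11) = (5 - 3/14)²*(-1/11) = (67/14)²*(-1/11) = (4489/196)*(-1/11) = -4489/2156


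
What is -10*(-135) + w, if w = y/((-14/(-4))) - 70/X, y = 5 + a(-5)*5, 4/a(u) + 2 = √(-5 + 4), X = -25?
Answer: 47318/35 - 8*I/7 ≈ 1351.9 - 1.1429*I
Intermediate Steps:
a(u) = 4*(-2 - I)/5 (a(u) = 4/(-2 + √(-5 + 4)) = 4/(-2 + √(-1)) = 4/(-2 + I) = 4*((-2 - I)/5) = 4*(-2 - I)/5)
y = -3 - 4*I (y = 5 + (-8/5 - 4*I/5)*5 = 5 + (-8 - 4*I) = -3 - 4*I ≈ -3.0 - 4.0*I)
w = 68/35 - 8*I/7 (w = (-3 - 4*I)/((-14/(-4))) - 70/(-25) = (-3 - 4*I)/((-14*(-¼))) - 70*(-1/25) = (-3 - 4*I)/(7/2) + 14/5 = (-3 - 4*I)*(2/7) + 14/5 = (-6/7 - 8*I/7) + 14/5 = 68/35 - 8*I/7 ≈ 1.9429 - 1.1429*I)
-10*(-135) + w = -10*(-135) + (68/35 - 8*I/7) = 1350 + (68/35 - 8*I/7) = 47318/35 - 8*I/7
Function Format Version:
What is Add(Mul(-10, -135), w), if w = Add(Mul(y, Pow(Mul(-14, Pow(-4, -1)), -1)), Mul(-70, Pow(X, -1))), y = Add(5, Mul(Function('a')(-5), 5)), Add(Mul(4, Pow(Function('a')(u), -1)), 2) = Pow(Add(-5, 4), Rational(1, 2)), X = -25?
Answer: Add(Rational(47318, 35), Mul(Rational(-8, 7), I)) ≈ Add(1351.9, Mul(-1.1429, I))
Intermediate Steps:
Function('a')(u) = Mul(Rational(4, 5), Add(-2, Mul(-1, I))) (Function('a')(u) = Mul(4, Pow(Add(-2, Pow(Add(-5, 4), Rational(1, 2))), -1)) = Mul(4, Pow(Add(-2, Pow(-1, Rational(1, 2))), -1)) = Mul(4, Pow(Add(-2, I), -1)) = Mul(4, Mul(Rational(1, 5), Add(-2, Mul(-1, I)))) = Mul(Rational(4, 5), Add(-2, Mul(-1, I))))
y = Add(-3, Mul(-4, I)) (y = Add(5, Mul(Add(Rational(-8, 5), Mul(Rational(-4, 5), I)), 5)) = Add(5, Add(-8, Mul(-4, I))) = Add(-3, Mul(-4, I)) ≈ Add(-3.0000, Mul(-4.0000, I)))
w = Add(Rational(68, 35), Mul(Rational(-8, 7), I)) (w = Add(Mul(Add(-3, Mul(-4, I)), Pow(Mul(-14, Pow(-4, -1)), -1)), Mul(-70, Pow(-25, -1))) = Add(Mul(Add(-3, Mul(-4, I)), Pow(Mul(-14, Rational(-1, 4)), -1)), Mul(-70, Rational(-1, 25))) = Add(Mul(Add(-3, Mul(-4, I)), Pow(Rational(7, 2), -1)), Rational(14, 5)) = Add(Mul(Add(-3, Mul(-4, I)), Rational(2, 7)), Rational(14, 5)) = Add(Add(Rational(-6, 7), Mul(Rational(-8, 7), I)), Rational(14, 5)) = Add(Rational(68, 35), Mul(Rational(-8, 7), I)) ≈ Add(1.9429, Mul(-1.1429, I)))
Add(Mul(-10, -135), w) = Add(Mul(-10, -135), Add(Rational(68, 35), Mul(Rational(-8, 7), I))) = Add(1350, Add(Rational(68, 35), Mul(Rational(-8, 7), I))) = Add(Rational(47318, 35), Mul(Rational(-8, 7), I))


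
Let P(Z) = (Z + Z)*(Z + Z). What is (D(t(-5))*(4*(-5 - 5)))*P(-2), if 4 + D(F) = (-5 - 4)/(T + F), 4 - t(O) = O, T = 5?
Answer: 20800/7 ≈ 2971.4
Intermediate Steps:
P(Z) = 4*Z² (P(Z) = (2*Z)*(2*Z) = 4*Z²)
t(O) = 4 - O
D(F) = -4 - 9/(5 + F) (D(F) = -4 + (-5 - 4)/(5 + F) = -4 - 9/(5 + F))
(D(t(-5))*(4*(-5 - 5)))*P(-2) = (((-29 - 4*(4 - 1*(-5)))/(5 + (4 - 1*(-5))))*(4*(-5 - 5)))*(4*(-2)²) = (((-29 - 4*(4 + 5))/(5 + (4 + 5)))*(4*(-10)))*(4*4) = (((-29 - 4*9)/(5 + 9))*(-40))*16 = (((-29 - 36)/14)*(-40))*16 = (((1/14)*(-65))*(-40))*16 = -65/14*(-40)*16 = (1300/7)*16 = 20800/7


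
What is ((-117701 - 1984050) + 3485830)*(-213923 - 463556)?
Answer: -937684456841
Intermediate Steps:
((-117701 - 1984050) + 3485830)*(-213923 - 463556) = (-2101751 + 3485830)*(-677479) = 1384079*(-677479) = -937684456841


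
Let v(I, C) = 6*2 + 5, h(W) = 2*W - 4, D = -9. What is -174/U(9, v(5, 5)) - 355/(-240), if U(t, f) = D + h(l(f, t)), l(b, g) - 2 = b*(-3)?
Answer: 5411/1776 ≈ 3.0467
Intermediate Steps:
l(b, g) = 2 - 3*b (l(b, g) = 2 + b*(-3) = 2 - 3*b)
h(W) = -4 + 2*W
v(I, C) = 17 (v(I, C) = 12 + 5 = 17)
U(t, f) = -9 - 6*f (U(t, f) = -9 + (-4 + 2*(2 - 3*f)) = -9 + (-4 + (4 - 6*f)) = -9 - 6*f)
-174/U(9, v(5, 5)) - 355/(-240) = -174/(-9 - 6*17) - 355/(-240) = -174/(-9 - 102) - 355*(-1/240) = -174/(-111) + 71/48 = -174*(-1/111) + 71/48 = 58/37 + 71/48 = 5411/1776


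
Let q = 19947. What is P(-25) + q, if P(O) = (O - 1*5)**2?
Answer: 20847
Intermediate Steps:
P(O) = (-5 + O)**2 (P(O) = (O - 5)**2 = (-5 + O)**2)
P(-25) + q = (-5 - 25)**2 + 19947 = (-30)**2 + 19947 = 900 + 19947 = 20847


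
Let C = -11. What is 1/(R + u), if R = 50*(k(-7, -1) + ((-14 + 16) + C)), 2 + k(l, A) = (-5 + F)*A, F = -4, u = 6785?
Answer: 1/6685 ≈ 0.00014959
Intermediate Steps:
k(l, A) = -2 - 9*A (k(l, A) = -2 + (-5 - 4)*A = -2 - 9*A)
R = -100 (R = 50*((-2 - 9*(-1)) + ((-14 + 16) - 11)) = 50*((-2 + 9) + (2 - 11)) = 50*(7 - 9) = 50*(-2) = -100)
1/(R + u) = 1/(-100 + 6785) = 1/6685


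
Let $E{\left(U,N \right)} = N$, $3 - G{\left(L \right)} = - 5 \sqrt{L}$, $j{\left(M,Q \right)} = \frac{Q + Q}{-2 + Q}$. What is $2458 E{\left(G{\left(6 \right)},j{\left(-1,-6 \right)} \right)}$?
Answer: $3687$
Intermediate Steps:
$j{\left(M,Q \right)} = \frac{2 Q}{-2 + Q}$
$G{\left(L \right)} = 3 + 5 \sqrt{L}$ ($G{\left(L \right)} = 3 - - 5 \sqrt{L} = 3 + 5 \sqrt{L}$)
$2458 E{\left(G{\left(6 \right)},j{\left(-1,-6 \right)} \right)} = 2458 \cdot 2 \left(-6\right) \frac{1}{-2 - 6} = 2458 \cdot 2 \left(-6\right) \frac{1}{-8} = 2458 \cdot 2 \left(-6\right) \left(- \frac{1}{8}\right) = 2458 \cdot \frac{3}{2} = 3687$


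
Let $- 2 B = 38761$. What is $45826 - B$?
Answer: $\frac{130413}{2} \approx 65207.0$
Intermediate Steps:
$B = - \frac{38761}{2}$ ($B = \left(- \frac{1}{2}\right) 38761 = - \frac{38761}{2} \approx -19381.0$)
$45826 - B = 45826 - - \frac{38761}{2} = 45826 + \frac{38761}{2} = \frac{130413}{2}$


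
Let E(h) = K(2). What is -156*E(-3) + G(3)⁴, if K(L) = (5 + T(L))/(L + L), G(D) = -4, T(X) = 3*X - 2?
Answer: -95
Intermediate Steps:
T(X) = -2 + 3*X
K(L) = (3 + 3*L)/(2*L) (K(L) = (5 + (-2 + 3*L))/(L + L) = (3 + 3*L)/((2*L)) = (3 + 3*L)*(1/(2*L)) = (3 + 3*L)/(2*L))
E(h) = 9/4 (E(h) = (3/2)*(1 + 2)/2 = (3/2)*(½)*3 = 9/4)
-156*E(-3) + G(3)⁴ = -156*9/4 + (-4)⁴ = -351 + 256 = -95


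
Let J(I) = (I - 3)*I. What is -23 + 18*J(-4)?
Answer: 481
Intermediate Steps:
J(I) = I*(-3 + I) (J(I) = (-3 + I)*I = I*(-3 + I))
-23 + 18*J(-4) = -23 + 18*(-4*(-3 - 4)) = -23 + 18*(-4*(-7)) = -23 + 18*28 = -23 + 504 = 481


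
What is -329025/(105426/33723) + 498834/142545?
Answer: -58577237132133/556590710 ≈ -1.0524e+5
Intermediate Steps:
-329025/(105426/33723) + 498834/142545 = -329025/(105426*(1/33723)) + 498834*(1/142545) = -329025/11714/3747 + 166278/47515 = -329025*3747/11714 + 166278/47515 = -1232856675/11714 + 166278/47515 = -58577237132133/556590710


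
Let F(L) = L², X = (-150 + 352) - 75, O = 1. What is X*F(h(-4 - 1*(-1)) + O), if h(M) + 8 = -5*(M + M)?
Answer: 67183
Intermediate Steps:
h(M) = -8 - 10*M (h(M) = -8 - 5*(M + M) = -8 - 10*M)
X = 127 (X = 202 - 75 = 127)
X*F(h(-4 - 1*(-1)) + O) = 127*((-8 - 10*(-4 - 1*(-1))) + 1)² = 127*((-8 - 10*(-4 + 1)) + 1)² = 127*((-8 - 10*(-3)) + 1)² = 127*((-8 + 30) + 1)² = 127*(22 + 1)² = 127*23² = 127*529 = 67183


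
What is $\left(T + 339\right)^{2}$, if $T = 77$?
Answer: $173056$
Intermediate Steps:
$\left(T + 339\right)^{2} = \left(77 + 339\right)^{2} = 416^{2} = 173056$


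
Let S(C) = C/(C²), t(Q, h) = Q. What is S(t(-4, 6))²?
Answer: 1/16 ≈ 0.062500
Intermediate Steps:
S(C) = 1/C (S(C) = C/C² = 1/C)
S(t(-4, 6))² = (1/(-4))² = (-¼)² = 1/16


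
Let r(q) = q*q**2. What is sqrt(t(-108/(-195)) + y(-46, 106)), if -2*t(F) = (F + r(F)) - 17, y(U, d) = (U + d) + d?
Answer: sqrt(12433897970)/8450 ≈ 13.196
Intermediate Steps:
r(q) = q**3
y(U, d) = U + 2*d
t(F) = 17/2 - F/2 - F**3/2 (t(F) = -((F + F**3) - 17)/2 = -(-17 + F + F**3)/2 = 17/2 - F/2 - F**3/2)
sqrt(t(-108/(-195)) + y(-46, 106)) = sqrt((17/2 - (-54)/(-195) - (-108/(-195))**3/2) + (-46 + 2*106)) = sqrt((17/2 - (-54)*(-1)/195 - (-108*(-1/195))**3/2) + (-46 + 212)) = sqrt((17/2 - 1/2*36/65 - (36/65)**3/2) + 166) = sqrt((17/2 - 18/65 - 1/2*46656/274625) + 166) = sqrt((17/2 - 18/65 - 23328/274625) + 166) = sqrt(4469869/549250 + 166) = sqrt(95645369/549250) = sqrt(12433897970)/8450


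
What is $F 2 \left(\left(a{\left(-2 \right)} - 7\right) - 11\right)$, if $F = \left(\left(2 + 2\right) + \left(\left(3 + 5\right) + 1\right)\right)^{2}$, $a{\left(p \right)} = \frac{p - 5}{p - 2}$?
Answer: $- \frac{10985}{2} \approx -5492.5$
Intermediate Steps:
$a{\left(p \right)} = \frac{-5 + p}{-2 + p}$
$F = 169$ ($F = \left(4 + \left(8 + 1\right)\right)^{2} = \left(4 + 9\right)^{2} = 13^{2} = 169$)
$F 2 \left(\left(a{\left(-2 \right)} - 7\right) - 11\right) = 169 \cdot 2 \left(\left(\frac{-5 - 2}{-2 - 2} - 7\right) - 11\right) = 338 \left(\left(\frac{1}{-4} \left(-7\right) - 7\right) - 11\right) = 338 \left(\left(\left(- \frac{1}{4}\right) \left(-7\right) - 7\right) - 11\right) = 338 \left(\left(\frac{7}{4} - 7\right) - 11\right) = 338 \left(- \frac{21}{4} - 11\right) = 338 \left(- \frac{65}{4}\right) = - \frac{10985}{2}$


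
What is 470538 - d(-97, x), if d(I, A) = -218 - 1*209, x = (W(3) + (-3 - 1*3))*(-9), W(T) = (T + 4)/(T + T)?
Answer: 470965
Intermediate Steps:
W(T) = (4 + T)/(2*T) (W(T) = (4 + T)/((2*T)) = (4 + T)*(1/(2*T)) = (4 + T)/(2*T))
x = 87/2 (x = ((1/2)*(4 + 3)/3 + (-3 - 1*3))*(-9) = ((1/2)*(1/3)*7 + (-3 - 3))*(-9) = (7/6 - 6)*(-9) = -29/6*(-9) = 87/2 ≈ 43.500)
d(I, A) = -427 (d(I, A) = -218 - 209 = -427)
470538 - d(-97, x) = 470538 - 1*(-427) = 470538 + 427 = 470965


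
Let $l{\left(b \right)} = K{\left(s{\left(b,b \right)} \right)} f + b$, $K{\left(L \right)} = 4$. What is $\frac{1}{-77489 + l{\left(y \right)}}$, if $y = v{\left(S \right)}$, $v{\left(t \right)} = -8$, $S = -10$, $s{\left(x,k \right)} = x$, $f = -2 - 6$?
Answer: $- \frac{1}{77529} \approx -1.2898 \cdot 10^{-5}$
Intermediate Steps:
$f = -8$ ($f = -2 - 6 = -8$)
$y = -8$
$l{\left(b \right)} = -32 + b$ ($l{\left(b \right)} = 4 \left(-8\right) + b = -32 + b$)
$\frac{1}{-77489 + l{\left(y \right)}} = \frac{1}{-77489 - 40} = \frac{1}{-77529} = - \frac{1}{77529}$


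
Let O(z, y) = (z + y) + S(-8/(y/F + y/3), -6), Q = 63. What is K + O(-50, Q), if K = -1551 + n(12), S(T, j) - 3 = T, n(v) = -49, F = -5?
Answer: -33284/21 ≈ -1585.0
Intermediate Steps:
S(T, j) = 3 + T
O(z, y) = 3 + y + z - 60/y (O(z, y) = (z + y) + (3 - 8/(y/(-5) + y/3)) = (y + z) + (3 - 8/(y*(-1/5) + y*(1/3))) = (y + z) + (3 - 8/(-y/5 + y/3)) = (y + z) + (3 - 8*15/(2*y)) = (y + z) + (3 - 60/y) = 3 + y + z - 60/y)
K = -1600 (K = -1551 - 49 = -1600)
K + O(-50, Q) = -1600 + (3 + 63 - 50 - 60/63) = -1600 + (3 + 63 - 50 - 60*1/63) = -1600 + (3 + 63 - 50 - 20/21) = -1600 + 316/21 = -33284/21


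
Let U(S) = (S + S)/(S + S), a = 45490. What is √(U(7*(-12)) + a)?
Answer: √45491 ≈ 213.29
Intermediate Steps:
U(S) = 1 (U(S) = (2*S)/((2*S)) = (2*S)*(1/(2*S)) = 1)
√(U(7*(-12)) + a) = √(1 + 45490) = √45491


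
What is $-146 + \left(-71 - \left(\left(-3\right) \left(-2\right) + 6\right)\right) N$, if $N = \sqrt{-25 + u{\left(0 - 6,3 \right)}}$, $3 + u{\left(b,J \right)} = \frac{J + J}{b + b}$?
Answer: $-146 - \frac{83 i \sqrt{114}}{2} \approx -146.0 - 443.1 i$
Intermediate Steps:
$u{\left(b,J \right)} = -3 + \frac{J}{b}$ ($u{\left(b,J \right)} = -3 + \frac{J + J}{b + b} = -3 + \frac{2 J}{2 b} = -3 + 2 J \frac{1}{2 b} = -3 + \frac{J}{b}$)
$N = \frac{i \sqrt{114}}{2}$ ($N = \sqrt{-25 - \left(3 - \frac{3}{0 - 6}\right)} = \sqrt{-25 - \left(3 - \frac{3}{-6}\right)} = \sqrt{-25 + \left(-3 + 3 \left(- \frac{1}{6}\right)\right)} = \sqrt{-25 - \frac{7}{2}} = \sqrt{- \frac{57}{2}} = \frac{i \sqrt{114}}{2} \approx 5.3385 i$)
$-146 + \left(-71 - \left(\left(-3\right) \left(-2\right) + 6\right)\right) N = -146 + \left(-71 - \left(\left(-3\right) \left(-2\right) + 6\right)\right) \frac{i \sqrt{114}}{2} = -146 + \left(-71 - \left(6 + 6\right)\right) \frac{i \sqrt{114}}{2} = -146 + \left(-71 - 12\right) \frac{i \sqrt{114}}{2} = -146 - 83 \frac{i \sqrt{114}}{2} = -146 - \frac{83 i \sqrt{114}}{2}$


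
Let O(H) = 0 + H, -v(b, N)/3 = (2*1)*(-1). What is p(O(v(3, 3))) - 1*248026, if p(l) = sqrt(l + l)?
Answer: -248026 + 2*sqrt(3) ≈ -2.4802e+5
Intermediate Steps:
v(b, N) = 6 (v(b, N) = -3*2*1*(-1) = -6*(-1) = -3*(-2) = 6)
O(H) = H
p(l) = sqrt(2)*sqrt(l) (p(l) = sqrt(2*l) = sqrt(2)*sqrt(l))
p(O(v(3, 3))) - 1*248026 = sqrt(2)*sqrt(6) - 1*248026 = 2*sqrt(3) - 248026 = -248026 + 2*sqrt(3)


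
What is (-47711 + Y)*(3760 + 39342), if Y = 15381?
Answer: -1393487660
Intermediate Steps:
(-47711 + Y)*(3760 + 39342) = (-47711 + 15381)*(3760 + 39342) = -32330*43102 = -1393487660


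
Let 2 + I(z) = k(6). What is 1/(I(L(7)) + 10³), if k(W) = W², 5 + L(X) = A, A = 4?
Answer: 1/1034 ≈ 0.00096712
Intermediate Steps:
L(X) = -1 (L(X) = -5 + 4 = -1)
I(z) = 34 (I(z) = -2 + 6² = -2 + 36 = 34)
1/(I(L(7)) + 10³) = 1/(34 + 10³) = 1/(34 + 1000) = 1/1034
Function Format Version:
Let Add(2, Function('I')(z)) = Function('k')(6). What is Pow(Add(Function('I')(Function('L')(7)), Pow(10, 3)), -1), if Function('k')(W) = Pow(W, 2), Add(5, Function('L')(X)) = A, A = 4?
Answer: Rational(1, 1034) ≈ 0.00096712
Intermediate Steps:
Function('L')(X) = -1 (Function('L')(X) = Add(-5, 4) = -1)
Function('I')(z) = 34 (Function('I')(z) = Add(-2, Pow(6, 2)) = Add(-2, 36) = 34)
Pow(Add(Function('I')(Function('L')(7)), Pow(10, 3)), -1) = Pow(Add(34, Pow(10, 3)), -1) = Pow(Add(34, 1000), -1) = Pow(1034, -1) = Rational(1, 1034)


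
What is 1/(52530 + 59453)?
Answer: 1/111983 ≈ 8.9299e-6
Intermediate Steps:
1/(52530 + 59453) = 1/111983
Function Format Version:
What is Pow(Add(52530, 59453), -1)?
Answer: Rational(1, 111983) ≈ 8.9299e-6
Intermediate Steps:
Pow(Add(52530, 59453), -1) = Pow(111983, -1) = Rational(1, 111983)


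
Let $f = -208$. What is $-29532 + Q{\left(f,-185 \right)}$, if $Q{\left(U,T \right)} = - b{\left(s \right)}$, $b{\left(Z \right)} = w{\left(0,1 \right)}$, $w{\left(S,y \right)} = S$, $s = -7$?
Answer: $-29532$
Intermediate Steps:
$b{\left(Z \right)} = 0$
$Q{\left(U,T \right)} = 0$ ($Q{\left(U,T \right)} = \left(-1\right) 0 = 0$)
$-29532 + Q{\left(f,-185 \right)} = -29532 + 0 = -29532$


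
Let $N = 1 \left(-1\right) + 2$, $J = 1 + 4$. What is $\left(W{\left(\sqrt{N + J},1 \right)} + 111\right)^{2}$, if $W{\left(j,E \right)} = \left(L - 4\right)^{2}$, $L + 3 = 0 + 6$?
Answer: $12544$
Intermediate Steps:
$L = 3$ ($L = -3 + \left(0 + 6\right) = -3 + 6 = 3$)
$J = 5$
$N = 1$ ($N = -1 + 2 = 1$)
$W{\left(j,E \right)} = 1$ ($W{\left(j,E \right)} = \left(3 - 4\right)^{2} = \left(-1\right)^{2} = 1$)
$\left(W{\left(\sqrt{N + J},1 \right)} + 111\right)^{2} = \left(1 + 111\right)^{2} = 112^{2} = 12544$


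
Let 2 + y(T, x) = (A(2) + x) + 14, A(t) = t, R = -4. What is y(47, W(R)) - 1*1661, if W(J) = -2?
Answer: -1649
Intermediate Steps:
y(T, x) = 14 + x (y(T, x) = -2 + ((2 + x) + 14) = -2 + (16 + x) = 14 + x)
y(47, W(R)) - 1*1661 = (14 - 2) - 1*1661 = 12 - 1661 = -1649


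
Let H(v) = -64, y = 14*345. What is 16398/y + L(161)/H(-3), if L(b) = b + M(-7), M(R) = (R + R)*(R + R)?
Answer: -112473/51520 ≈ -2.1831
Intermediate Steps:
y = 4830
M(R) = 4*R**2 (M(R) = (2*R)*(2*R) = 4*R**2)
L(b) = 196 + b (L(b) = b + 4*(-7)**2 = b + 4*49 = b + 196 = 196 + b)
16398/y + L(161)/H(-3) = 16398/4830 + (196 + 161)/(-64) = 16398*(1/4830) + 357*(-1/64) = 2733/805 - 357/64 = -112473/51520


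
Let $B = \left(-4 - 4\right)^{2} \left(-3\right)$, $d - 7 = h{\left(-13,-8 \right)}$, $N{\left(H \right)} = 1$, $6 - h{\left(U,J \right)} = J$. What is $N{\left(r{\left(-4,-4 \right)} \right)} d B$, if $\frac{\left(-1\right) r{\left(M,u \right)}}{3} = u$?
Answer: $-4032$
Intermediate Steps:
$h{\left(U,J \right)} = 6 - J$
$r{\left(M,u \right)} = - 3 u$
$d = 21$ ($d = 7 + \left(6 - -8\right) = 7 + \left(6 + 8\right) = 7 + 14 = 21$)
$B = -192$ ($B = \left(-8\right)^{2} \left(-3\right) = 64 \left(-3\right) = -192$)
$N{\left(r{\left(-4,-4 \right)} \right)} d B = 1 \cdot 21 \left(-192\right) = 21 \left(-192\right) = -4032$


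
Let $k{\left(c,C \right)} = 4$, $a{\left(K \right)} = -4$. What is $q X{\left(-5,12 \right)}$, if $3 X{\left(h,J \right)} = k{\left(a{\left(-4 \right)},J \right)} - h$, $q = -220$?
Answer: $-660$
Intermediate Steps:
$X{\left(h,J \right)} = \frac{4}{3} - \frac{h}{3}$ ($X{\left(h,J \right)} = \frac{4 - h}{3} = \frac{4}{3} - \frac{h}{3}$)
$q X{\left(-5,12 \right)} = - 220 \left(\frac{4}{3} - - \frac{5}{3}\right) = - 220 \left(\frac{4}{3} + \frac{5}{3}\right) = \left(-220\right) 3 = -660$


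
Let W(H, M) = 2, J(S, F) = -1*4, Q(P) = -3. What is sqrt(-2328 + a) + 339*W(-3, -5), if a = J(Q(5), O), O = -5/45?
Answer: 678 + 2*I*sqrt(583) ≈ 678.0 + 48.291*I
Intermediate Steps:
O = -1/9 (O = -5*1/45 = -1/9 ≈ -0.11111)
J(S, F) = -4
a = -4
sqrt(-2328 + a) + 339*W(-3, -5) = sqrt(-2328 - 4) + 339*2 = sqrt(-2332) + 678 = 2*I*sqrt(583) + 678 = 678 + 2*I*sqrt(583)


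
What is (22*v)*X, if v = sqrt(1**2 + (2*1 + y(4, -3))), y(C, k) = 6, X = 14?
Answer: 924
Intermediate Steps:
v = 3 (v = sqrt(1**2 + (2*1 + 6)) = sqrt(1 + (2 + 6)) = sqrt(1 + 8) = sqrt(9) = 3)
(22*v)*X = (22*3)*14 = 66*14 = 924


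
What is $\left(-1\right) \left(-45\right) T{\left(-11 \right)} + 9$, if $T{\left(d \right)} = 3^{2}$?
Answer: $414$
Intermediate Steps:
$T{\left(d \right)} = 9$
$\left(-1\right) \left(-45\right) T{\left(-11 \right)} + 9 = \left(-1\right) \left(-45\right) 9 + 9 = 45 \cdot 9 + 9 = 405 + 9 = 414$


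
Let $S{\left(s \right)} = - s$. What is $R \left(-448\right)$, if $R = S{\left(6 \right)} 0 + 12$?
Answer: $-5376$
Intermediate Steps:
$R = 12$ ($R = \left(-1\right) 6 \cdot 0 + 12 = \left(-6\right) 0 + 12 = 0 + 12 = 12$)
$R \left(-448\right) = 12 \left(-448\right) = -5376$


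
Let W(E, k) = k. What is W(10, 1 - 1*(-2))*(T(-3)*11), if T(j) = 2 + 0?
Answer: 66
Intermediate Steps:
T(j) = 2
W(10, 1 - 1*(-2))*(T(-3)*11) = (1 - 1*(-2))*(2*11) = (1 + 2)*22 = 3*22 = 66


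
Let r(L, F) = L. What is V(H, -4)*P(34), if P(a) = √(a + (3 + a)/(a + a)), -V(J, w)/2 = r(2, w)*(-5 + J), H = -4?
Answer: 162*√493/17 ≈ 211.59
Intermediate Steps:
V(J, w) = 20 - 4*J (V(J, w) = -4*(-5 + J) = -2*(-10 + 2*J) = 20 - 4*J)
P(a) = √(a + (3 + a)/(2*a)) (P(a) = √(a + (3 + a)/((2*a))) = √(a + (3 + a)*(1/(2*a))) = √(a + (3 + a)/(2*a)))
V(H, -4)*P(34) = (20 - 4*(-4))*(√(2 + 4*34 + 6/34)/2) = (20 + 16)*(√(2 + 136 + 6*(1/34))/2) = 36*(√(2 + 136 + 3/17)/2) = 36*(√(2349/17)/2) = 36*((9*√493/17)/2) = 36*(9*√493/34) = 162*√493/17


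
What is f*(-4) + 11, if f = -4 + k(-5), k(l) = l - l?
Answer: 27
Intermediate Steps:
k(l) = 0
f = -4 (f = -4 + 0 = -4)
f*(-4) + 11 = -4*(-4) + 11 = 16 + 11 = 27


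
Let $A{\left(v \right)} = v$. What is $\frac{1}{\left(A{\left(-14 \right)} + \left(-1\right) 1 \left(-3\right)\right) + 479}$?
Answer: $\frac{1}{468} \approx 0.0021368$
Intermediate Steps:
$\frac{1}{\left(A{\left(-14 \right)} + \left(-1\right) 1 \left(-3\right)\right) + 479} = \frac{1}{\left(-14 + \left(-1\right) 1 \left(-3\right)\right) + 479} = \frac{1}{\left(-14 - -3\right) + 479} = \frac{1}{\left(-14 + 3\right) + 479} = \frac{1}{-11 + 479} = \frac{1}{468}$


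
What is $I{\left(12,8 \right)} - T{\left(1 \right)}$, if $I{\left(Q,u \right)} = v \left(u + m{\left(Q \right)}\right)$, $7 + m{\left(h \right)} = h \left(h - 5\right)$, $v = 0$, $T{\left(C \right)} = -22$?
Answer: $22$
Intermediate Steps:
$m{\left(h \right)} = -7 + h \left(-5 + h\right)$ ($m{\left(h \right)} = -7 + h \left(h - 5\right) = -7 + h \left(-5 + h\right)$)
$I{\left(Q,u \right)} = 0$ ($I{\left(Q,u \right)} = 0 \left(u - \left(7 - Q^{2} + 5 Q\right)\right) = 0 \left(-7 + u + Q^{2} - 5 Q\right) = 0$)
$I{\left(12,8 \right)} - T{\left(1 \right)} = 0 - -22 = 0 + 22 = 22$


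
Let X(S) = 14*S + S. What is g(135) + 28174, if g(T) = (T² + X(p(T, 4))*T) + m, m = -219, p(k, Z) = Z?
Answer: 54280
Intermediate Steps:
X(S) = 15*S
g(T) = -219 + T² + 60*T (g(T) = (T² + (15*4)*T) - 219 = (T² + 60*T) - 219 = -219 + T² + 60*T)
g(135) + 28174 = (-219 + 135² + 60*135) + 28174 = (-219 + 18225 + 8100) + 28174 = 26106 + 28174 = 54280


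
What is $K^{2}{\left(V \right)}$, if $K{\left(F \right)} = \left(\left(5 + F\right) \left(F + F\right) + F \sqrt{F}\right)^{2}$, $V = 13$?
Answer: $50863513753 + 5383634256 \sqrt{13} \approx 7.0275 \cdot 10^{10}$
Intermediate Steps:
$K{\left(F \right)} = \left(F^{\frac{3}{2}} + 2 F \left(5 + F\right)\right)^{2}$ ($K{\left(F \right)} = \left(\left(5 + F\right) 2 F + F^{\frac{3}{2}}\right)^{2} = \left(2 F \left(5 + F\right) + F^{\frac{3}{2}}\right)^{2} = \left(F^{\frac{3}{2}} + 2 F \left(5 + F\right)\right)^{2}$)
$K^{2}{\left(V \right)} = \left(\left(13^{\frac{3}{2}} + 2 \cdot 13^{2} + 10 \cdot 13\right)^{2}\right)^{2} = \left(\left(13 \sqrt{13} + 2 \cdot 169 + 130\right)^{2}\right)^{2} = \left(\left(13 \sqrt{13} + 338 + 130\right)^{2}\right)^{2} = \left(\left(468 + 13 \sqrt{13}\right)^{2}\right)^{2} = \left(468 + 13 \sqrt{13}\right)^{4}$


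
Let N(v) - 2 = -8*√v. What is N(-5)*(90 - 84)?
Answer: 12 - 48*I*√5 ≈ 12.0 - 107.33*I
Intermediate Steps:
N(v) = 2 - 8*√v
N(-5)*(90 - 84) = (2 - 8*I*√5)*(90 - 84) = (2 - 8*I*√5)*6 = 12 - 48*I*√5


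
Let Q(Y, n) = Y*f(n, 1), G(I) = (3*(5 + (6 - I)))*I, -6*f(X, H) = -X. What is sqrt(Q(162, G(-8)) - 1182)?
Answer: I*sqrt(13494) ≈ 116.16*I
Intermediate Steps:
f(X, H) = X/6 (f(X, H) = -(-1)*X/6 = X/6)
G(I) = I*(33 - 3*I) (G(I) = (3*(11 - I))*I = (33 - 3*I)*I = I*(33 - 3*I))
Q(Y, n) = Y*n/6 (Q(Y, n) = Y*(n/6) = Y*n/6)
sqrt(Q(162, G(-8)) - 1182) = sqrt((1/6)*162*(3*(-8)*(11 - 1*(-8))) - 1182) = sqrt((1/6)*162*(3*(-8)*(11 + 8)) - 1182) = sqrt((1/6)*162*(3*(-8)*19) - 1182) = sqrt((1/6)*162*(-456) - 1182) = sqrt(-12312 - 1182) = sqrt(-13494) = I*sqrt(13494)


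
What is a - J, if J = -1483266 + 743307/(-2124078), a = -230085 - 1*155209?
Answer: 777392971041/708026 ≈ 1.0980e+6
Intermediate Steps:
a = -385294 (a = -230085 - 155209 = -385294)
J = -1050191140685/708026 (J = -1483266 + 743307*(-1/2124078) = -1483266 - 247769/708026 = -1050191140685/708026 ≈ -1.4833e+6)
a - J = -385294 - 1*(-1050191140685/708026) = -385294 + 1050191140685/708026 = 777392971041/708026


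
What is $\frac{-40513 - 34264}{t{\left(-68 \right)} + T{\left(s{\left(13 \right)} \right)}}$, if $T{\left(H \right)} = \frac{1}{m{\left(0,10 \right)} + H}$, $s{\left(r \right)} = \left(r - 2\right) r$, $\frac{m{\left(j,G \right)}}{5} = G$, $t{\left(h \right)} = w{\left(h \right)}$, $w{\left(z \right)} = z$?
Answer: $\frac{14431961}{13123} \approx 1099.7$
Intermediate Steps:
$t{\left(h \right)} = h$
$m{\left(j,G \right)} = 5 G$
$s{\left(r \right)} = r \left(-2 + r\right)$ ($s{\left(r \right)} = \left(-2 + r\right) r = r \left(-2 + r\right)$)
$T{\left(H \right)} = \frac{1}{50 + H}$ ($T{\left(H \right)} = \frac{1}{5 \cdot 10 + H} = \frac{1}{50 + H}$)
$\frac{-40513 - 34264}{t{\left(-68 \right)} + T{\left(s{\left(13 \right)} \right)}} = \frac{-40513 - 34264}{-68 + \frac{1}{50 + 13 \left(-2 + 13\right)}} = - \frac{74777}{-68 + \frac{1}{50 + 13 \cdot 11}} = - \frac{74777}{-68 + \frac{1}{50 + 143}} = - \frac{74777}{-68 + \frac{1}{193}} = - \frac{74777}{- \frac{13123}{193}} = \left(-74777\right) \left(- \frac{193}{13123}\right) = \frac{14431961}{13123}$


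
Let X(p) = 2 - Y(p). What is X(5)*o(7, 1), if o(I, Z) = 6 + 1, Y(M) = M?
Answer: -21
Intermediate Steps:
o(I, Z) = 7
X(p) = 2 - p
X(5)*o(7, 1) = (2 - 1*5)*7 = (2 - 5)*7 = -3*7 = -21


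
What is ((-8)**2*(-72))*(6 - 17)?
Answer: 50688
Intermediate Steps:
((-8)**2*(-72))*(6 - 17) = (64*(-72))*(-11) = -4608*(-11) = 50688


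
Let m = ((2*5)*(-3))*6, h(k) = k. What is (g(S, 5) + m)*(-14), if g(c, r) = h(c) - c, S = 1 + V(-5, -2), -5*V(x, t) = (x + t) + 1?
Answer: 2520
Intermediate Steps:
V(x, t) = -⅕ - t/5 - x/5 (V(x, t) = -((x + t) + 1)/5 = -((t + x) + 1)/5 = -(1 + t + x)/5 = -⅕ - t/5 - x/5)
S = 11/5 (S = 1 + (-⅕ - ⅕*(-2) - ⅕*(-5)) = 1 + (-⅕ + ⅖ + 1) = 1 + 6/5 = 11/5 ≈ 2.2000)
g(c, r) = 0 (g(c, r) = c - c = 0)
m = -180 (m = (10*(-3))*6 = -30*6 = -180)
(g(S, 5) + m)*(-14) = (0 - 180)*(-14) = -180*(-14) = 2520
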